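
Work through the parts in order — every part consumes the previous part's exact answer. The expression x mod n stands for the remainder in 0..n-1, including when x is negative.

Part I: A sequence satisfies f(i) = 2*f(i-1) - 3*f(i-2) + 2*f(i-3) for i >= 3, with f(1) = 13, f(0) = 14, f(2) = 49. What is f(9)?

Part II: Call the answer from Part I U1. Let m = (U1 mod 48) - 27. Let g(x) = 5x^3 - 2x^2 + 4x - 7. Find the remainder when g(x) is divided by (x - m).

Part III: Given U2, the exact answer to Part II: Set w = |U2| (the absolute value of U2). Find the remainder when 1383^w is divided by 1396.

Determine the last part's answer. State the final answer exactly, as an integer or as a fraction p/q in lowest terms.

759

Part I: f(3) = 2*(49) - 3*(13) + 2*(14) = 87; iterating: f(3)=87, f(4)=53, f(5)=-57, f(6)=-99, f(7)=79, f(8)=341, f(9)=247; answer 247
Part II: U1 = 247; m = -20; remainder = value at the root: 5*(-20)^3 - 2*(-20)^2 + 4*(-20)^1 - 7 = (-40000) + (-800) + (-80) + (-7) = -40887; answer -40887
Part III: U2 = -40887; w = 40887; squarings mod 1396: 1383^1=1383, 1383^2=169, 1383^4=641, 1383^8=457, 1383^16=845, 1383^32=669, 1383^64=841, 1383^128=905, 1383^256=969, 1383^512=849, 1383^1024=465, 1383^2048=1241, 1383^4096=293, 1383^8192=693, 1383^16384=25, 1383^32768=625; 1383^40887 = 1383^1 * 1383^2 * 1383^4 * 1383^16 * 1383^32 * 1383^128 * 1383^256 * 1383^512 * 1383^1024 * 1383^2048 * 1383^4096 * 1383^32768 = 759 (mod 1396); answer 759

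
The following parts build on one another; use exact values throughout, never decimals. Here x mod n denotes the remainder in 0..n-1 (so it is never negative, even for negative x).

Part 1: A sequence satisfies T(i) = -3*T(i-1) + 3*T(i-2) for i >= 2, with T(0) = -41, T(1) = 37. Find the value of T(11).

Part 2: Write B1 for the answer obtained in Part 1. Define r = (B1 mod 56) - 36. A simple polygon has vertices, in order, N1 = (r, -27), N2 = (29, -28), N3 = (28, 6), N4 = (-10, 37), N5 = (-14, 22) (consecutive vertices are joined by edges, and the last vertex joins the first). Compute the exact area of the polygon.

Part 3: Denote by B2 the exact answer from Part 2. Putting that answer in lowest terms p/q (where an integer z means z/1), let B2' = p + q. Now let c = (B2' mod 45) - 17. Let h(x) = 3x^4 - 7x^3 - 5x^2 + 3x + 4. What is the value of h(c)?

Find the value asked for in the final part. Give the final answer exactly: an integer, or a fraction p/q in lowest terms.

283462

Part 1: T(2) = -3*(37) + 3*(-41) = -234; iterating: T(2)=-234, T(3)=813, T(4)=-3141, T(5)=11862, T(6)=-45009, T(7)=170613, T(8)=-646866, T(9)=2452437, T(10)=-9297909, T(11)=35251038; answer 35251038
Part 2: B1 = 35251038; r = 10; cross terms: (10*-28 - 29*-27)=503, (29*6 - 28*-28)=958, (28*37 - -10*6)=1096, (-10*22 - -14*37)=298, (-14*-27 - 10*22)=158; twice the area = |3013| = 3013; area = 3013/2; answer 3013/2
Part 3: B2 = 3013/2; threaded value p + q = 3015; c = -17; 3*(-17)^4 - 7*(-17)^3 - 5*(-17)^2 + 3*(-17)^1 + 4 = (250563) + (34391) + (-1445) + (-51) + (4) = 283462; answer 283462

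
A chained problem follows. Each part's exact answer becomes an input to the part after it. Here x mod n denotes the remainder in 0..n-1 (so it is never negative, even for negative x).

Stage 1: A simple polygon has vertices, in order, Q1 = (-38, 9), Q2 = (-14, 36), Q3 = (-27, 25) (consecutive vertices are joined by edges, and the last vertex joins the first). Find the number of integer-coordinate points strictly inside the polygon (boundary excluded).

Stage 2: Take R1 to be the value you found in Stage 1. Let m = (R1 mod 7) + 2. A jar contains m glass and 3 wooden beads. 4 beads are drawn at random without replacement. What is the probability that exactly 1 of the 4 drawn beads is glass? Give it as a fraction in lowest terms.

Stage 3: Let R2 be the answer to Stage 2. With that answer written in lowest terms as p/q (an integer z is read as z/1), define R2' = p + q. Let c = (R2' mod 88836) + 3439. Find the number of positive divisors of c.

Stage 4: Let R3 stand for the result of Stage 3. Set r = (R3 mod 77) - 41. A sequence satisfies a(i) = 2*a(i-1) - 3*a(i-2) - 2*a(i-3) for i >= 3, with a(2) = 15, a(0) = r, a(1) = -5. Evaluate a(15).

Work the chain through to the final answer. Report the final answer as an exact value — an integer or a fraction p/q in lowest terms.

Stage 1: cross terms: (-38*36 - -14*9)=-1242, (-14*25 - -27*36)=622, (-27*9 - -38*25)=707; twice the area = |87| = 87; area = 87/2; boundary points = 3 + 1 + 1 = 5; strictly interior points = area - boundary/2 + 1 = 42; answer 42
Stage 2: R1 = 42; m = 2; total draws C(5,4) = 5; favorable C(2,1)*C(3,3) = 2; P = 2/5; answer 2/5
Stage 3: R2 = 2/5; threaded value p + q = 7; c = 3446; 3446 = 2 * 1723; number of divisors = (1+1) * (1+1) = 4; answer 4
Stage 4: R3 = 4; r = -37; a(3) = 2*(15) - 3*(-5) - 2*(-37) = 119; iterating: a(3)=119, a(4)=203, a(5)=19, a(6)=-809, a(7)=-2081, a(8)=-1773, a(9)=4315, a(10)=18111, a(11)=26823, a(12)=-9317, a(13)=-135325, a(14)=-296345, a(15)=-168081; answer -168081

-168081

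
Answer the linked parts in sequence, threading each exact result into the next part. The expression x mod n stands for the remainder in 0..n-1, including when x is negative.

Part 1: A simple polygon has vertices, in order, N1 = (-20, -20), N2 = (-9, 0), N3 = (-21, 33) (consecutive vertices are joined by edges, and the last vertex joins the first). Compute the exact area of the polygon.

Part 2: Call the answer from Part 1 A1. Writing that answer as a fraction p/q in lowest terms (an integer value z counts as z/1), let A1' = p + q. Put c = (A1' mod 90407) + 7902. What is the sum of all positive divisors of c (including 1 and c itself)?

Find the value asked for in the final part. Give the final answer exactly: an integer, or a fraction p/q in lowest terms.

8736

Part 1: cross terms: (-20*0 - -9*-20)=-180, (-9*33 - -21*0)=-297, (-21*-20 - -20*33)=1080; twice the area = |603| = 603; area = 603/2; answer 603/2
Part 2: A1 = 603/2; threaded value p + q = 605; c = 8507; 8507 = 47 * 181; sigma = (1 + 47) * (1 + 181) = 48 * 182 = 8736; answer 8736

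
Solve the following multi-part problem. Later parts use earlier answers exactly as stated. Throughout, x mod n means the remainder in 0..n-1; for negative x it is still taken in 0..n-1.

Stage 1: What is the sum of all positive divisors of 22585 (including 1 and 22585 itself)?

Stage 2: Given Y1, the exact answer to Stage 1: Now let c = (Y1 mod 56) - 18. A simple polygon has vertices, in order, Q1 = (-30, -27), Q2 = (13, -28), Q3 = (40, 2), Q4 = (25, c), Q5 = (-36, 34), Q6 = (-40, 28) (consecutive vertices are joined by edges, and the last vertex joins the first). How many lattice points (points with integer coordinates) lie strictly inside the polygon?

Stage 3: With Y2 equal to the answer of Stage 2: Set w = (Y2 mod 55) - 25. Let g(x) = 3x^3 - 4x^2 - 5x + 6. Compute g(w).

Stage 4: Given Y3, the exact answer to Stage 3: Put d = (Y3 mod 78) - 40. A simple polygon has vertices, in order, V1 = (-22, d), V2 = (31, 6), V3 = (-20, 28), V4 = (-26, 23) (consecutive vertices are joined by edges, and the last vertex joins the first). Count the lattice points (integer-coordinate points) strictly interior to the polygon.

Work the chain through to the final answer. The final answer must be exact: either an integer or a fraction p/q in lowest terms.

Stage 1: 22585 = 5 * 4517; sigma = (1 + 5) * (1 + 4517) = 6 * 4518 = 27108; answer 27108
Stage 2: Y1 = 27108; c = -14; cross terms: (-30*-28 - 13*-27)=1191, (13*2 - 40*-28)=1146, (40*-14 - 25*2)=-610, (25*34 - -36*-14)=346, (-36*28 - -40*34)=352, (-40*-27 - -30*28)=1920; twice the area = |4345| = 4345; area = 4345/2; boundary points = 1 + 3 + 1 + 1 + 2 + 5 = 13; strictly interior points = area - boundary/2 + 1 = 2167; answer 2167
Stage 3: Y2 = 2167; w = -3; 3*(-3)^3 - 4*(-3)^2 - 5*(-3)^1 + 6 = (-81) + (-36) + (15) + (6) = -96; answer -96
Stage 4: Y3 = -96; d = 20; cross terms: (-22*6 - 31*20)=-752, (31*28 - -20*6)=988, (-20*23 - -26*28)=268, (-26*20 - -22*23)=-14; twice the area = |490| = 490; area = 245; boundary points = 1 + 1 + 1 + 1 = 4; strictly interior points = area - boundary/2 + 1 = 244; answer 244

244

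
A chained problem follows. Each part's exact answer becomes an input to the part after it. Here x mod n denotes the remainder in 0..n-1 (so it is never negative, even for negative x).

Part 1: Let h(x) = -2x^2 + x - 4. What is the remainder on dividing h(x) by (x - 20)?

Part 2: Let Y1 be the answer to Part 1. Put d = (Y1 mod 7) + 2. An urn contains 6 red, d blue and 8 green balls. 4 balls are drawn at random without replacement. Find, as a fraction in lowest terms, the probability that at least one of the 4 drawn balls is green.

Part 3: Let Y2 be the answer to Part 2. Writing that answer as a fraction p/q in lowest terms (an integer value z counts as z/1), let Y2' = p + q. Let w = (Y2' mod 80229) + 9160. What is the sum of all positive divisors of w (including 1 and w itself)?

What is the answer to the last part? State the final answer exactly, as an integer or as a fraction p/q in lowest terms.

9424

Part 1: remainder = value at the root: -2*(20)^2 + 1*(20)^1 - 4 = (-800) + (20) + (-4) = -784; answer -784
Part 2: Y1 = -784; d = 2; total draws C(16,4) = 1820; complement C(8,4) = 70; favorable 1820 - 70 = 1750; P = 25/26; answer 25/26
Part 3: Y2 = 25/26; threaded value p + q = 51; w = 9211; 9211 = 61 * 151; sigma = (1 + 61) * (1 + 151) = 62 * 152 = 9424; answer 9424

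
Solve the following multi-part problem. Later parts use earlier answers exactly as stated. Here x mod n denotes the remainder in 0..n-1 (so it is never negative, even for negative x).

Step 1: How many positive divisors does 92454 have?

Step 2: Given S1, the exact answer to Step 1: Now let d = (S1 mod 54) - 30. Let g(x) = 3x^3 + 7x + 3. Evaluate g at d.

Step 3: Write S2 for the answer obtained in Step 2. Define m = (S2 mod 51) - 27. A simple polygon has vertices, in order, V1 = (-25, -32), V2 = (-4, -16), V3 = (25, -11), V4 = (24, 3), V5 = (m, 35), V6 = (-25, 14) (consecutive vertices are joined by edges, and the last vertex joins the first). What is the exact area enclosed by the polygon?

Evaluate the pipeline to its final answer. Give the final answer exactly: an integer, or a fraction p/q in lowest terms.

Step 1: 92454 = 2 * 3 * 19 * 811; number of divisors = (1+1) * (1+1) * (1+1) * (1+1) = 16; answer 16
Step 2: S1 = 16; d = -14; 3*(-14)^3 + 7*(-14)^1 + 3 = (-8232) + (-98) + (3) = -8327; answer -8327
Step 3: S2 = -8327; m = 10; cross terms: (-25*-16 - -4*-32)=272, (-4*-11 - 25*-16)=444, (25*3 - 24*-11)=339, (24*35 - 10*3)=810, (10*14 - -25*35)=1015, (-25*-32 - -25*14)=1150; twice the area = |4030| = 4030; area = 2015; answer 2015

2015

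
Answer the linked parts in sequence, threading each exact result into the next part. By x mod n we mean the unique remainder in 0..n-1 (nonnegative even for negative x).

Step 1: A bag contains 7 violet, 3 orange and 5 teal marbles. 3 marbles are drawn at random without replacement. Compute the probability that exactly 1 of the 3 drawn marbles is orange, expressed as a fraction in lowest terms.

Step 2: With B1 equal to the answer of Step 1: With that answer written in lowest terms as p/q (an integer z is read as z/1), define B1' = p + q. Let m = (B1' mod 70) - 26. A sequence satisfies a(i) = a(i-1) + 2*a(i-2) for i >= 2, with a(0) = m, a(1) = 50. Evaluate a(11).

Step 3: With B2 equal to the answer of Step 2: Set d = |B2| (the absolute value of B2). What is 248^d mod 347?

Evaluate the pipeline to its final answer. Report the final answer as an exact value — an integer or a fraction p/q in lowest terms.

Step 1: total draws C(15,3) = 455; favorable C(3,1)*C(12,2) = 198; P = 198/455; answer 198/455
Step 2: B1 = 198/455; threaded value p + q = 653; m = -3; a(2) = 1*(50) + 2*(-3) = 44; iterating: a(2)=44, a(3)=144, a(4)=232, a(5)=520, a(6)=984, a(7)=2024, a(8)=3992, a(9)=8040, a(10)=16024, a(11)=32104; answer 32104
Step 3: B2 = 32104; d = 32104; squarings mod 347: 248^1=248, 248^2=85, 248^4=285, 248^8=27, 248^16=35, 248^32=184, 248^64=197, 248^128=292, 248^256=249, 248^512=235, 248^1024=52, 248^2048=275, 248^4096=326, 248^8192=94, 248^16384=161; 248^32104 = 248^8 * 248^32 * 248^64 * 248^256 * 248^1024 * 248^2048 * 248^4096 * 248^8192 * 248^16384 = 40 (mod 347); answer 40

40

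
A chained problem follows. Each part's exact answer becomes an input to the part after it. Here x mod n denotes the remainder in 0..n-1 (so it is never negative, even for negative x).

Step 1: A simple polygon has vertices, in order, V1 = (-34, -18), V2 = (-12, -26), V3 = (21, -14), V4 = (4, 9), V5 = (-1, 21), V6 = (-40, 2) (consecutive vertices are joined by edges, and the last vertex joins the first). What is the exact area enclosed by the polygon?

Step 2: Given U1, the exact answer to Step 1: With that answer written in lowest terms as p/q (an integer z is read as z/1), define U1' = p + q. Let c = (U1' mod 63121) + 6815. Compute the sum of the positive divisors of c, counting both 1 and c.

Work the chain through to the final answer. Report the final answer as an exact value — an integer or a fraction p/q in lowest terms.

Step 1: cross terms: (-34*-26 - -12*-18)=668, (-12*-14 - 21*-26)=714, (21*9 - 4*-14)=245, (4*21 - -1*9)=93, (-1*2 - -40*21)=838, (-40*-18 - -34*2)=788; twice the area = |3346| = 3346; area = 1673; answer 1673
Step 2: U1 = 1673; threaded value p + q = 1674; c = 8489; 8489 = 13 * 653; sigma = (1 + 13) * (1 + 653) = 14 * 654 = 9156; answer 9156

9156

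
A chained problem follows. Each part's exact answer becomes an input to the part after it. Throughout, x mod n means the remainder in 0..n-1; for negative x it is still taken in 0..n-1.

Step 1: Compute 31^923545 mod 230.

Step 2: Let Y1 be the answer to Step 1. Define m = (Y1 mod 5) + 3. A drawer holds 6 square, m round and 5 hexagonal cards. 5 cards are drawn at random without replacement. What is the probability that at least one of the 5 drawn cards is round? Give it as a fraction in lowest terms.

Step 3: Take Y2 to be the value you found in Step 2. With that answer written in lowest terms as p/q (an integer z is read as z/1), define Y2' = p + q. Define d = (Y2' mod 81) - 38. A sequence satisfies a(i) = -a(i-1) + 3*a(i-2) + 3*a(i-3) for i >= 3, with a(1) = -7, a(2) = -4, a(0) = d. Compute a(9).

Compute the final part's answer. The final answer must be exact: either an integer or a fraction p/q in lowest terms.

Step 1: squarings mod 230: 31^1=31, 31^2=41, 31^4=71, 31^8=211, 31^16=131, 31^32=141, 31^64=101, 31^128=81, 31^256=121, 31^512=151, 31^1024=31, 31^2048=41, 31^4096=71, 31^8192=211, 31^16384=131, 31^32768=141, 31^65536=101, 31^131072=81, 31^262144=121, 31^524288=151; 31^923545 = 31^1 * 31^8 * 31^16 * 31^128 * 31^256 * 31^512 * 31^1024 * 31^4096 * 31^131072 * 31^262144 * 31^524288 = 81 (mod 230); answer 81
Step 2: Y1 = 81; m = 4; total draws C(15,5) = 3003; complement C(11,5) = 462; favorable 3003 - 462 = 2541; P = 11/13; answer 11/13
Step 3: Y2 = 11/13; threaded value p + q = 24; d = -14; a(3) = -1*(-4) + 3*(-7) + 3*(-14) = -59; iterating: a(3)=-59, a(4)=26, a(5)=-215, a(6)=116, a(7)=-683, a(8)=386, a(9)=-2087; answer -2087

-2087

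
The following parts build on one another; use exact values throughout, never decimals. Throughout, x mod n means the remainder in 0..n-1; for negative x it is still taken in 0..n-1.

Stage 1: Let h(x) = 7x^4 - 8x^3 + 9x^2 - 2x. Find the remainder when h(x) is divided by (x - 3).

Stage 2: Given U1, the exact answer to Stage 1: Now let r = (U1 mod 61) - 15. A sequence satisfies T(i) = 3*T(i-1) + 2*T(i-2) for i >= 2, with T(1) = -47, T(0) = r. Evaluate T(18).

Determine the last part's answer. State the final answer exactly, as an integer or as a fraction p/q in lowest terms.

Stage 1: remainder = value at the root: 7*(3)^4 - 8*(3)^3 + 9*(3)^2 - 2*(3)^1 = (567) + (-216) + (81) + (-6) = 426; answer 426
Stage 2: U1 = 426; r = 45; T(2) = 3*(-47) + 2*(45) = -51; iterating: T(2)=-51, T(3)=-247, T(4)=-843, T(5)=-3023, T(6)=-10755, T(7)=-38311, T(8)=-136443, T(9)=-485951, T(10)=-1730739, T(11)=-6164119, T(12)=-21953835, T(13)=-78189743, T(14)=-278476899, T(15)=-991810183, T(16)=-3532384347, T(17)=-12580773407, T(18)=-44807088915; answer -44807088915

-44807088915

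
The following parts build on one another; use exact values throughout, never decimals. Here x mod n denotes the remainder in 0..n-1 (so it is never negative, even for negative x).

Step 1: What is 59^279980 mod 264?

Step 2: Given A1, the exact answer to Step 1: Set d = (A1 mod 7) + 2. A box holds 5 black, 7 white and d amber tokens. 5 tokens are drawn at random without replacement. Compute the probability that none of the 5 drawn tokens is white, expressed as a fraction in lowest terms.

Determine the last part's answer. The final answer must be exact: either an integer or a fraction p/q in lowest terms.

Step 1: squarings mod 264: 59^1=59, 59^2=49, 59^4=25, 59^8=97, 59^16=169, 59^32=49, 59^64=25, 59^128=97, 59^256=169, 59^512=49, 59^1024=25, 59^2048=97, 59^4096=169, 59^8192=49, 59^16384=25, 59^32768=97, 59^65536=169, 59^131072=49, 59^262144=25; 59^279980 = 59^4 * 59^8 * 59^32 * 59^128 * 59^256 * 59^1024 * 59^16384 * 59^262144 = 1 (mod 264); answer 1
Step 2: A1 = 1; d = 3; total draws C(15,5) = 3003; favorable C(8,5) = 56; P = 8/429; answer 8/429

8/429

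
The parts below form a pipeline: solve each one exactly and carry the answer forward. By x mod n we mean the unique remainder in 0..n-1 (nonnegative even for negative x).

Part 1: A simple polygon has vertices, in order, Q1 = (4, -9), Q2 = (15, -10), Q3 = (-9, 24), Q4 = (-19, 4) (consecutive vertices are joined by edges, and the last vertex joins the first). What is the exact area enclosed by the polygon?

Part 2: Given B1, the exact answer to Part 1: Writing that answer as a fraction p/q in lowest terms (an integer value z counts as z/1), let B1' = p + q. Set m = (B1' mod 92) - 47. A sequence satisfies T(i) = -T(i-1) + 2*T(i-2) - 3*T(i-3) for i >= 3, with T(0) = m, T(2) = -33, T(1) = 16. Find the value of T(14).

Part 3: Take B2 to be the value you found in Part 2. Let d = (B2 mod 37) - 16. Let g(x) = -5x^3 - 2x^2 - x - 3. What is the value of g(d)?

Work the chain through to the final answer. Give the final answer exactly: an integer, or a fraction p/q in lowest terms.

16437

Part 1: cross terms: (4*-10 - 15*-9)=95, (15*24 - -9*-10)=270, (-9*4 - -19*24)=420, (-19*-9 - 4*4)=155; twice the area = |940| = 940; area = 470; answer 470
Part 2: B1 = 470; threaded value p + q = 471; m = -36; T(3) = -1*(-33) + 2*(16) - 3*(-36) = 173; iterating: T(3)=173, T(4)=-287, T(5)=732, T(6)=-1825, T(7)=4150, T(8)=-9996, T(9)=23771, T(10)=-56213, T(11)=133743, T(12)=-317482, T(13)=753607, T(14)=-1789800; answer -1789800
Part 3: B2 = -1789800; d = -15; -5*(-15)^3 - 2*(-15)^2 - 1*(-15)^1 - 3 = (16875) + (-450) + (15) + (-3) = 16437; answer 16437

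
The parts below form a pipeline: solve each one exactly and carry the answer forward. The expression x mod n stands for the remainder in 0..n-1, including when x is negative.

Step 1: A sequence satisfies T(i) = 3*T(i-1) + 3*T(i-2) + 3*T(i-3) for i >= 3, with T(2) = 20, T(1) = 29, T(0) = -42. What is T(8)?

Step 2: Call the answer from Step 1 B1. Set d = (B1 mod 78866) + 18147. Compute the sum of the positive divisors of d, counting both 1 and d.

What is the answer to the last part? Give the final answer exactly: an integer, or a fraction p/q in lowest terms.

86000

Step 1: T(3) = 3*(20) + 3*(29) + 3*(-42) = 21; iterating: T(3)=21, T(4)=210, T(5)=753, T(6)=2952, T(7)=11745, T(8)=46350; answer 46350
Step 2: B1 = 46350; d = 64497; 64497 = 3 * 21499; sigma = (1 + 3) * (1 + 21499) = 4 * 21500 = 86000; answer 86000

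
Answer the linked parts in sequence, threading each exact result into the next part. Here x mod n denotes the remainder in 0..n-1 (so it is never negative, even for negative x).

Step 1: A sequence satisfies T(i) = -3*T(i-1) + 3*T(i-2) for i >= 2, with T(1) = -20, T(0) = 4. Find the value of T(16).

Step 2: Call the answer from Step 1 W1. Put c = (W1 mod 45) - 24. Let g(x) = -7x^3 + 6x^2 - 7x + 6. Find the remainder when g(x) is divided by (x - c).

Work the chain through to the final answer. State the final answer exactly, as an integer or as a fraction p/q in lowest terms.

Step 1: T(2) = -3*(-20) + 3*(4) = 72; iterating: T(2)=72, T(3)=-276, T(4)=1044, T(5)=-3960, T(6)=15012, T(7)=-56916, T(8)=215784, T(9)=-818100, T(10)=3101652, T(11)=-11759256, T(12)=44582724, T(13)=-169025940, T(14)=640825992, T(15)=-2429555796, T(16)=9211145364; answer 9211145364
Step 2: W1 = 9211145364; c = -15; remainder = value at the root: -7*(-15)^3 + 6*(-15)^2 - 7*(-15)^1 + 6 = (23625) + (1350) + (105) + (6) = 25086; answer 25086

25086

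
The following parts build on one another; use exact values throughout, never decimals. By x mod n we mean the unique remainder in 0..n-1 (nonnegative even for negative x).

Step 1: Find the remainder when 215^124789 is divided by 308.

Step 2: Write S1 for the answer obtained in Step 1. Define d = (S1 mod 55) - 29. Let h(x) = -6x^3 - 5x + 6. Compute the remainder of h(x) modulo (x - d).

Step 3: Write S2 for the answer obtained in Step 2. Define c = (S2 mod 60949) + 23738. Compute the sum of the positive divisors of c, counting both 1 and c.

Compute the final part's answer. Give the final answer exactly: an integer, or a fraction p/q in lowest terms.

35712

Step 1: squarings mod 308: 215^1=215, 215^2=25, 215^4=9, 215^8=81, 215^16=93, 215^32=25, 215^64=9, 215^128=81, 215^256=93, 215^512=25, 215^1024=9, 215^2048=81, 215^4096=93, 215^8192=25, 215^16384=9, 215^32768=81, 215^65536=93; 215^124789 = 215^1 * 215^4 * 215^16 * 215^32 * 215^64 * 215^256 * 215^512 * 215^1024 * 215^8192 * 215^16384 * 215^32768 * 215^65536 = 299 (mod 308); answer 299
Step 2: S1 = 299; d = -5; remainder = value at the root: -6*(-5)^3 - 5*(-5)^1 + 6 = (750) + (25) + (6) = 781; answer 781
Step 3: S2 = 781; c = 24519; 24519 = 3 * 11 * 743; sigma = (1 + 3) * (1 + 11) * (1 + 743) = 4 * 12 * 744 = 35712; answer 35712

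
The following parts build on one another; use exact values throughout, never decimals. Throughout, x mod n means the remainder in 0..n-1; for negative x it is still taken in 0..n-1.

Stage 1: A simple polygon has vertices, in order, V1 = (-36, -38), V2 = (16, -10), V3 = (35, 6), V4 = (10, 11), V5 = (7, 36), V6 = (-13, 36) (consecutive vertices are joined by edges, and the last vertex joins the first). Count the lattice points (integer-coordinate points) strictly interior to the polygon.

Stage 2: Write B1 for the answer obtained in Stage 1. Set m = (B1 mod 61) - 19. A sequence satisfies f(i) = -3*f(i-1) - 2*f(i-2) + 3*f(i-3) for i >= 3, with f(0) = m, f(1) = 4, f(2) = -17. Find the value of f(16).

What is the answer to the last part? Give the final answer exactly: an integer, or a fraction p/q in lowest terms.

-3205001

Stage 1: cross terms: (-36*-10 - 16*-38)=968, (16*6 - 35*-10)=446, (35*11 - 10*6)=325, (10*36 - 7*11)=283, (7*36 - -13*36)=720, (-13*-38 - -36*36)=1790; twice the area = |4532| = 4532; area = 2266; boundary points = 4 + 1 + 5 + 1 + 20 + 1 = 32; strictly interior points = area - boundary/2 + 1 = 2251; answer 2251
Stage 2: B1 = 2251; m = 36; f(3) = -3*(-17) - 2*(4) + 3*(36) = 151; iterating: f(3)=151, f(4)=-407, f(5)=868, f(6)=-1337, f(7)=1054, f(8)=2116, f(9)=-12467, f(10)=36331, f(11)=-77711, f(12)=123070, f(13)=-104795, f(14)=-164888, f(15)=1073464, f(16)=-3205001; answer -3205001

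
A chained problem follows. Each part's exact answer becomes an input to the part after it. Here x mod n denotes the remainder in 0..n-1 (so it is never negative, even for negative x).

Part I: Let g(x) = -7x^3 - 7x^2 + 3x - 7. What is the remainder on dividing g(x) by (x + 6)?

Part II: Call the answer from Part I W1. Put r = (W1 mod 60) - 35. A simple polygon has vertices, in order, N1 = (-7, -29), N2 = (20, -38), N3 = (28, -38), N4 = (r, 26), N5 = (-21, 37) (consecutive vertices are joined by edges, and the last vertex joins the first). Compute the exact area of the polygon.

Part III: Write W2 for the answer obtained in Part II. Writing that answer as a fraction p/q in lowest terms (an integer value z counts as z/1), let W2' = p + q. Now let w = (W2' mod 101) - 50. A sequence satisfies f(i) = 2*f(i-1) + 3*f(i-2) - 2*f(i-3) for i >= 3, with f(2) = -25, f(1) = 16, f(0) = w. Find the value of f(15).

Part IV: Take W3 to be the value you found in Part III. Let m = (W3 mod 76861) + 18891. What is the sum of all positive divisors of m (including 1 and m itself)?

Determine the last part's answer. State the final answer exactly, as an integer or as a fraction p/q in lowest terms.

151200

Part I: remainder = value at the root: -7*(-6)^3 - 7*(-6)^2 + 3*(-6)^1 - 7 = (1512) + (-252) + (-18) + (-7) = 1235; answer 1235
Part II: W1 = 1235; r = 0; cross terms: (-7*-38 - 20*-29)=846, (20*-38 - 28*-38)=304, (28*26 - 0*-38)=728, (0*37 - -21*26)=546, (-21*-29 - -7*37)=868; twice the area = |3292| = 3292; area = 1646; answer 1646
Part III: W2 = 1646; threaded value p + q = 1647; w = -19; f(3) = 2*(-25) + 3*(16) - 2*(-19) = 36; iterating: f(3)=36, f(4)=-35, f(5)=88, f(6)=-1, f(7)=332, f(8)=485, f(9)=1968, f(10)=4727, f(11)=14388, f(12)=39021, f(13)=111752, f(14)=311791, f(15)=880796; answer 880796
Part IV: W3 = 880796; m = 54216; 54216 = 2^3 * 3^3 * 251; sigma = (1 + 2 + 4 + 8) * (1 + 3 + 9 + 27) * (1 + 251) = 15 * 40 * 252 = 151200; answer 151200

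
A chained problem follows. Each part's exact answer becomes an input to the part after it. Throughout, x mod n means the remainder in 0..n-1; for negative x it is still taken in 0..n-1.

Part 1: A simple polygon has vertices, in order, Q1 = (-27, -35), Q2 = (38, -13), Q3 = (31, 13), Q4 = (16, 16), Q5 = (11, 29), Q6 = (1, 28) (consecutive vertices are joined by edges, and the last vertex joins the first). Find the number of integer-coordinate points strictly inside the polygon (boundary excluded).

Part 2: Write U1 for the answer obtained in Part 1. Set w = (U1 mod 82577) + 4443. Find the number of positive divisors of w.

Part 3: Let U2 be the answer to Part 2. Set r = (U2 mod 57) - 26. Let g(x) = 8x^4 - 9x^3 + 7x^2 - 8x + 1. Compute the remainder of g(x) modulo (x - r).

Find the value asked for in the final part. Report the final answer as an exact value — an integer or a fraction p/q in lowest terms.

Part 1: cross terms: (-27*-13 - 38*-35)=1681, (38*13 - 31*-13)=897, (31*16 - 16*13)=288, (16*29 - 11*16)=288, (11*28 - 1*29)=279, (1*-35 - -27*28)=721; twice the area = |4154| = 4154; area = 2077; boundary points = 1 + 1 + 3 + 1 + 1 + 7 = 14; strictly interior points = area - boundary/2 + 1 = 2071; answer 2071
Part 2: U1 = 2071; w = 6514; 6514 = 2 * 3257; number of divisors = (1+1) * (1+1) = 4; answer 4
Part 3: U2 = 4; r = -22; remainder = value at the root: 8*(-22)^4 - 9*(-22)^3 + 7*(-22)^2 - 8*(-22)^1 + 1 = (1874048) + (95832) + (3388) + (176) + (1) = 1973445; answer 1973445

1973445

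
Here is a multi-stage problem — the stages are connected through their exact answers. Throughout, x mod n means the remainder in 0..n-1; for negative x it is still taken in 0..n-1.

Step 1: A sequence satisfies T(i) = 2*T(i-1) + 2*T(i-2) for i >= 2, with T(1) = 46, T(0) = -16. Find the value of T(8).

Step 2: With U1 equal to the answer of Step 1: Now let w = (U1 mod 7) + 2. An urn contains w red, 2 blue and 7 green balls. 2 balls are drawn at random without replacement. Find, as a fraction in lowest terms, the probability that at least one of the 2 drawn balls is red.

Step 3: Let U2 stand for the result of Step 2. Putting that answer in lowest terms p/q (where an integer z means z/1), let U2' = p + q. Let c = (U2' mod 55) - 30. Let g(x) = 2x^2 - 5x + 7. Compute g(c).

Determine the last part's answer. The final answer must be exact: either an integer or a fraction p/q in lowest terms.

1600

Step 1: T(2) = 2*(46) + 2*(-16) = 60; iterating: T(2)=60, T(3)=212, T(4)=544, T(5)=1512, T(6)=4112, T(7)=11248, T(8)=30720; answer 30720
Step 2: U1 = 30720; w = 6; total draws C(15,2) = 105; complement C(9,2) = 36; favorable 105 - 36 = 69; P = 23/35; answer 23/35
Step 3: U2 = 23/35; threaded value p + q = 58; c = -27; 2*(-27)^2 - 5*(-27)^1 + 7 = (1458) + (135) + (7) = 1600; answer 1600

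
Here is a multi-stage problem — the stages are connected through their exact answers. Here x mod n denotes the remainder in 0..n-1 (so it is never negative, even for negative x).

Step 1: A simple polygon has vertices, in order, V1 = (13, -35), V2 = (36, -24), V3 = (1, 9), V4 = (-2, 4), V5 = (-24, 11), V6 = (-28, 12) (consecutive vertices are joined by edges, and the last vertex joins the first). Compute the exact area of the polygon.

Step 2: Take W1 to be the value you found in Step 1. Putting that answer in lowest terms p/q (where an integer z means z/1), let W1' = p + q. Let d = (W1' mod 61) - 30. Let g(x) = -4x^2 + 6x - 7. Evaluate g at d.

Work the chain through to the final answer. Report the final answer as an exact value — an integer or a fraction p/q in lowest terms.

Step 1: cross terms: (13*-24 - 36*-35)=948, (36*9 - 1*-24)=348, (1*4 - -2*9)=22, (-2*11 - -24*4)=74, (-24*12 - -28*11)=20, (-28*-35 - 13*12)=824; twice the area = |2236| = 2236; area = 1118; answer 1118
Step 2: W1 = 1118; threaded value p + q = 1119; d = -9; -4*(-9)^2 + 6*(-9)^1 - 7 = (-324) + (-54) + (-7) = -385; answer -385

-385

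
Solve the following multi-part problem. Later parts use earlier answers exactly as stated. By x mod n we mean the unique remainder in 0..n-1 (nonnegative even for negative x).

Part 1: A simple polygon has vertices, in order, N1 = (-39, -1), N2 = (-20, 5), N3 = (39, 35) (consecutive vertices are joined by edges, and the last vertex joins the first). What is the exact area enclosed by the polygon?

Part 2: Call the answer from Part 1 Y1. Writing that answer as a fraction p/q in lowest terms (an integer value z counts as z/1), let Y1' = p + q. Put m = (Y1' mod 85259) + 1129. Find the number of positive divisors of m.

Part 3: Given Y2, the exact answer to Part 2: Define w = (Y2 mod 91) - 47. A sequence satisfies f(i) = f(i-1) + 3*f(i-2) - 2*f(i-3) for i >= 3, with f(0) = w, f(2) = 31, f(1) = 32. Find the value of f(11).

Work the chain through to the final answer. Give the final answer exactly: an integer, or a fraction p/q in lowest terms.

46023

Part 1: cross terms: (-39*5 - -20*-1)=-215, (-20*35 - 39*5)=-895, (39*-1 - -39*35)=1326; twice the area = |216| = 216; area = 108; answer 108
Part 2: Y1 = 108; threaded value p + q = 109; m = 1238; 1238 = 2 * 619; number of divisors = (1+1) * (1+1) = 4; answer 4
Part 3: Y2 = 4; w = -43; f(3) = 1*(31) + 3*(32) - 2*(-43) = 213; iterating: f(3)=213, f(4)=242, f(5)=819, f(6)=1119, f(7)=3092, f(8)=4811, f(9)=11849, f(10)=20098, f(11)=46023; answer 46023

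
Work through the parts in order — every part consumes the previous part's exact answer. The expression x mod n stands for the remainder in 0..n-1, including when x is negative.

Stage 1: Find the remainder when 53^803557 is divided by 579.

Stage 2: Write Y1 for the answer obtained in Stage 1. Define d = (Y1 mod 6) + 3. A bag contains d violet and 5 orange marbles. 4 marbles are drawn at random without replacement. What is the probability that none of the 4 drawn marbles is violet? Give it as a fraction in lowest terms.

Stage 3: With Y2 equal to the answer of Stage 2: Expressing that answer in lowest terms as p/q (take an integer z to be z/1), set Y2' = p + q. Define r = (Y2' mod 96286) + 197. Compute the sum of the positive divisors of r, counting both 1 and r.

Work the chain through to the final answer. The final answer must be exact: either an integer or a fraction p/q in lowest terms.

384

Stage 1: squarings mod 579: 53^1=53, 53^2=493, 53^4=448, 53^8=370, 53^16=256, 53^32=109, 53^64=301, 53^128=277, 53^256=301, 53^512=277, 53^1024=301, 53^2048=277, 53^4096=301, 53^8192=277, 53^16384=301, 53^32768=277, 53^65536=301, 53^131072=277, 53^262144=301, 53^524288=277; 53^803557 = 53^1 * 53^4 * 53^32 * 53^64 * 53^128 * 53^512 * 53^16384 * 53^262144 * 53^524288 = 545 (mod 579); answer 545
Stage 2: Y1 = 545; d = 8; total draws C(13,4) = 715; favorable C(5,4) = 5; P = 1/143; answer 1/143
Stage 3: Y2 = 1/143; threaded value p + q = 144; r = 341; 341 = 11 * 31; sigma = (1 + 11) * (1 + 31) = 12 * 32 = 384; answer 384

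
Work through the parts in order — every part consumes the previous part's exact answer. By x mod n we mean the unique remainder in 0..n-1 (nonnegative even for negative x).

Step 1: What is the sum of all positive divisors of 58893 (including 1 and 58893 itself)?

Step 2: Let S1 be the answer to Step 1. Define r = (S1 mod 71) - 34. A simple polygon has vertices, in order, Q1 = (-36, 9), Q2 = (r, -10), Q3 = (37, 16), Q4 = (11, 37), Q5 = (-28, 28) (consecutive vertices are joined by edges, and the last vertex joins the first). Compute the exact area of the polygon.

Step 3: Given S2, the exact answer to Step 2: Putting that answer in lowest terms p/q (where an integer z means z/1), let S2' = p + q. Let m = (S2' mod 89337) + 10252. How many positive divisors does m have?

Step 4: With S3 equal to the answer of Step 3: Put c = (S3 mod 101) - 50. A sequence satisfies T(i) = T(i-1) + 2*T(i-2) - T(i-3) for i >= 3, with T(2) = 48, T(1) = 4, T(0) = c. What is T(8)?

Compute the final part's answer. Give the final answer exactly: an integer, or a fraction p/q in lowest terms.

Step 1: 58893 = 3 * 67 * 293; sigma = (1 + 3) * (1 + 67) * (1 + 293) = 4 * 68 * 294 = 79968; answer 79968
Step 2: S1 = 79968; r = -12; cross terms: (-36*-10 - -12*9)=468, (-12*16 - 37*-10)=178, (37*37 - 11*16)=1193, (11*28 - -28*37)=1344, (-28*9 - -36*28)=756; twice the area = |3939| = 3939; area = 3939/2; answer 3939/2
Step 3: S2 = 3939/2; threaded value p + q = 3941; m = 14193; 14193 = 3^2 * 19 * 83; number of divisors = (2+1) * (1+1) * (1+1) = 12; answer 12
Step 4: S3 = 12; c = -38; T(3) = 1*(48) + 2*(4) - 1*(-38) = 94; iterating: T(3)=94, T(4)=186, T(5)=326, T(6)=604, T(7)=1070, T(8)=1952; answer 1952

1952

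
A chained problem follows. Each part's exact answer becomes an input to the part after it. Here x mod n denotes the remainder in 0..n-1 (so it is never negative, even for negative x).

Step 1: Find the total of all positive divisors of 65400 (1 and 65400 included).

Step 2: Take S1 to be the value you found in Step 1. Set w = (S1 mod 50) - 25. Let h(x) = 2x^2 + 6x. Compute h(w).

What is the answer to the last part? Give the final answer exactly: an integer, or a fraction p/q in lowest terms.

Step 1: 65400 = 2^3 * 3 * 5^2 * 109; sigma = (1 + 2 + 4 + 8) * (1 + 3) * (1 + 5 + 25) * (1 + 109) = 15 * 4 * 31 * 110 = 204600; answer 204600
Step 2: S1 = 204600; w = -25; 2*(-25)^2 + 6*(-25)^1 = (1250) + (-150) = 1100; answer 1100

1100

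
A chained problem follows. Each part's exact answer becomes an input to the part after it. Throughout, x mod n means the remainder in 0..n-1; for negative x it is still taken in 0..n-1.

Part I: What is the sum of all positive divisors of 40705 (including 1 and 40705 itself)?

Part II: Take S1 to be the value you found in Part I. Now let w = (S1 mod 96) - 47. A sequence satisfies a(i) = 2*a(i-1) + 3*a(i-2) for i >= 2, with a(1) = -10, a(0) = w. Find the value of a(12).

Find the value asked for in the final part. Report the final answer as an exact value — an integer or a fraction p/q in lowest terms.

-7573067

Part I: 40705 = 5 * 7 * 1163; sigma = (1 + 5) * (1 + 7) * (1 + 1163) = 6 * 8 * 1164 = 55872; answer 55872
Part II: S1 = 55872; w = -47; a(2) = 2*(-10) + 3*(-47) = -161; iterating: a(2)=-161, a(3)=-352, a(4)=-1187, a(5)=-3430, a(6)=-10421, a(7)=-31132, a(8)=-93527, a(9)=-280450, a(10)=-841481, a(11)=-2524312, a(12)=-7573067; answer -7573067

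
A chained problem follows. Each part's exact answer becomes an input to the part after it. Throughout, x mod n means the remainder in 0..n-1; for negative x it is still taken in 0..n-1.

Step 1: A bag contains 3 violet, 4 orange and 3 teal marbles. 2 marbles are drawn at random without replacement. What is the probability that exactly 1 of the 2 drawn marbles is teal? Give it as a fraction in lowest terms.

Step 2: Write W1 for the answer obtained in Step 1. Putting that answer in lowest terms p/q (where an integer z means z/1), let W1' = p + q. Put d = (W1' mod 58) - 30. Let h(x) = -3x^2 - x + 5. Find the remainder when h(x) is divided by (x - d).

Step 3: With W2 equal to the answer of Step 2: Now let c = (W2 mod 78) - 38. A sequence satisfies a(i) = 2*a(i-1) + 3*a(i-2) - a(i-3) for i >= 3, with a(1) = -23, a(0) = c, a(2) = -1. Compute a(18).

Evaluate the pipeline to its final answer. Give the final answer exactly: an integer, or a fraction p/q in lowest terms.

-585061516

Step 1: total draws C(10,2) = 45; favorable C(3,1)*C(7,1) = 21; P = 7/15; answer 7/15
Step 2: W1 = 7/15; threaded value p + q = 22; d = -8; remainder = value at the root: -3*(-8)^2 - 1*(-8)^1 + 5 = (-192) + (8) + (5) = -179; answer -179
Step 3: W2 = -179; c = 17; a(3) = 2*(-1) + 3*(-23) - 1*(17) = -88; iterating: a(3)=-88, a(4)=-156, a(5)=-575, a(6)=-1530, a(7)=-4629, a(8)=-13273, a(9)=-38903, a(10)=-112996, a(11)=-329428, a(12)=-958941, a(13)=-2793170, a(14)=-8133735, a(15)=-23688039, a(16)=-68984113, a(17)=-200898608, a(18)=-585061516; answer -585061516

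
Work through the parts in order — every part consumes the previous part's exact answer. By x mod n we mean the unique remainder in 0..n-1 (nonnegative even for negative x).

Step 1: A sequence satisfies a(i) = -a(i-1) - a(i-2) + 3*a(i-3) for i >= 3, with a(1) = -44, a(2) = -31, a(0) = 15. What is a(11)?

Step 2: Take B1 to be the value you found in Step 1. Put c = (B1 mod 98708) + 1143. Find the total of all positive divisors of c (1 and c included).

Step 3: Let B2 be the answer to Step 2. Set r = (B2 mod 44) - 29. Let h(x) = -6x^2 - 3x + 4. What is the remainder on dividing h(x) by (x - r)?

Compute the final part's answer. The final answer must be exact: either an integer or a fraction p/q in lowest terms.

-755

Step 1: a(3) = -1*(-31) - 1*(-44) + 3*(15) = 120; iterating: a(3)=120, a(4)=-221, a(5)=8, a(6)=573, a(7)=-1244, a(8)=695, a(9)=2268, a(10)=-6695, a(11)=6512; answer 6512
Step 2: B1 = 6512; c = 7655; 7655 = 5 * 1531; sigma = (1 + 5) * (1 + 1531) = 6 * 1532 = 9192; answer 9192
Step 3: B2 = 9192; r = 11; remainder = value at the root: -6*(11)^2 - 3*(11)^1 + 4 = (-726) + (-33) + (4) = -755; answer -755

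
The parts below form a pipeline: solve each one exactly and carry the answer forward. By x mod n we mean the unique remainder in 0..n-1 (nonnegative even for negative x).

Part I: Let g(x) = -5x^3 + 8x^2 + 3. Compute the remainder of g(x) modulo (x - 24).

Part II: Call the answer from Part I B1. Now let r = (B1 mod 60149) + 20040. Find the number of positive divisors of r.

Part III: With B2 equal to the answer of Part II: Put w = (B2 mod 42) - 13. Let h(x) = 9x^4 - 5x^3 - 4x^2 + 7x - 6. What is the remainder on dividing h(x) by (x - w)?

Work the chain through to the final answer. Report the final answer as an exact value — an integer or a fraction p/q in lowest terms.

Part I: remainder = value at the root: -5*(24)^3 + 8*(24)^2 + 3 = (-69120) + (4608) + (3) = -64509; answer -64509
Part II: B1 = -64509; r = 75829; 75829 = 13 * 19 * 307; number of divisors = (1+1) * (1+1) * (1+1) = 8; answer 8
Part III: B2 = 8; w = -5; remainder = value at the root: 9*(-5)^4 - 5*(-5)^3 - 4*(-5)^2 + 7*(-5)^1 - 6 = (5625) + (625) + (-100) + (-35) + (-6) = 6109; answer 6109

6109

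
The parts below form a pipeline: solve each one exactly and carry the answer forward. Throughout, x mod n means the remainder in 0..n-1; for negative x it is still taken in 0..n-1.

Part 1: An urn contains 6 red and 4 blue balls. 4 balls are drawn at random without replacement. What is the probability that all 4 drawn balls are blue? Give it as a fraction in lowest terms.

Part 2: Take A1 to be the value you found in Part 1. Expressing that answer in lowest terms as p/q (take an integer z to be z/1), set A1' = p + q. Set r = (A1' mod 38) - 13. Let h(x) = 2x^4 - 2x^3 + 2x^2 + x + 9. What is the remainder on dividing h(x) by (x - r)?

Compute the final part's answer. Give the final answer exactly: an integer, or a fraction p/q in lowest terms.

7313

Part 1: total draws C(10,4) = 210; favorable C(4,4) = 1; P = 1/210; answer 1/210
Part 2: A1 = 1/210; threaded value p + q = 211; r = 8; remainder = value at the root: 2*(8)^4 - 2*(8)^3 + 2*(8)^2 + 1*(8)^1 + 9 = (8192) + (-1024) + (128) + (8) + (9) = 7313; answer 7313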